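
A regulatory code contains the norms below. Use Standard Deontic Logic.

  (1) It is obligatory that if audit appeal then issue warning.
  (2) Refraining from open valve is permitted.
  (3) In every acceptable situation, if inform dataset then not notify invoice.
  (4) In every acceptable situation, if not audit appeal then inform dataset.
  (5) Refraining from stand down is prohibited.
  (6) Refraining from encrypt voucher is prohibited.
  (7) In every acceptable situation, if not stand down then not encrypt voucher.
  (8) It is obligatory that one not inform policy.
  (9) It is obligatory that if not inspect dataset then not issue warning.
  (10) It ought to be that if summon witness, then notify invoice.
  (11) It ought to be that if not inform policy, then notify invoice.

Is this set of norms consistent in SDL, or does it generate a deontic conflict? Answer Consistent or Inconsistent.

Premise 7 is O(¬stand_down → ¬encrypt_voucher), but O(¬stand_down) is not derivable from the premises, so it does not yield O(¬encrypt_voucher).
So O(¬encrypt_voucher) is not derivable, and the apparent clash with O(encrypt_voucher) does not arise.
A world satisfying every obligation exists (e.g. audit_appeal=true, encrypt_voucher=true, inform_dataset=false, inform_policy=false, inspect_dataset=true, issue_warning=true, notify_invoice=true, open_valve=false, stand_down=true, summon_witness=false); no atom is both obligatory and forbidden, so the set is consistent.

Consistent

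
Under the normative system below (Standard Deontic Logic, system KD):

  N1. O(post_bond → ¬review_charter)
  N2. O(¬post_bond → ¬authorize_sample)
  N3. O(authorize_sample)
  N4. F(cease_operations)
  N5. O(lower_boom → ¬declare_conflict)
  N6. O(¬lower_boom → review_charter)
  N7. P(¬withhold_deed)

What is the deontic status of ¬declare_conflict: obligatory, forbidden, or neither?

From premise 3 we have O(authorize_sample).
Premise 2, O(¬post_bond → ¬authorize_sample), contraposes to O(authorize_sample → post_bond); with O(authorize_sample) we get O(post_bond).
From O(post_bond) and premise 1, O(post_bond → ¬review_charter), we obtain O(¬review_charter).
The contrapositive of premise 6 (O(¬lower_boom → review_charter)) is O(¬review_charter → lower_boom), and O(¬review_charter) is already established, so O(lower_boom).
Premise 5 is O(lower_boom → ¬declare_conflict); since O(lower_boom), deontic closure gives O(¬declare_conflict).
Premises 4, 7 do not contribute to this derivation.
Hence ¬declare_conflict is obligatory.

Obligatory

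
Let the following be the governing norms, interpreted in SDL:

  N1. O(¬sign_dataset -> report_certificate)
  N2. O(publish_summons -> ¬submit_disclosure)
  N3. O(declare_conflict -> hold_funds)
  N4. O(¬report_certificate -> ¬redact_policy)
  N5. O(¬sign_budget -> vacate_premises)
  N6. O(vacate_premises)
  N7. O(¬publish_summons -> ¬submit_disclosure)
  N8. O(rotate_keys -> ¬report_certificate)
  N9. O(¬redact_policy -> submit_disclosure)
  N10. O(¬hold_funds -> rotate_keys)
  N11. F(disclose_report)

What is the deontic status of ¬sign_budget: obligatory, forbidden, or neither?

Premise 5 is O(¬sign_budget -> vacate_premises); even if O(vacate_premises) held, inferring O(¬sign_budget) would be affirming the consequent — invalid.
No premise or chain of K-axiom applications forces O(¬sign_budget), and none forces O(sign_budget). So ¬sign_budget is neither obligatory nor forbidden under these norms.

Neither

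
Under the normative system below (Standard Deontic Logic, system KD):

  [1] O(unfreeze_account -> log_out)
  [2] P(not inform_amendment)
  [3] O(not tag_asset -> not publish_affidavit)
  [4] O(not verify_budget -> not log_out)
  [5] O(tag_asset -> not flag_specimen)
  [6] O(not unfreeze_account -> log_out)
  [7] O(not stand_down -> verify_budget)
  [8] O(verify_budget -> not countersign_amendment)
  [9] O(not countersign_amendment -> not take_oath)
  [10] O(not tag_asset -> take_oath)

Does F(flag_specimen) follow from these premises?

Yes

By case analysis on unfreeze_account: premise 1 gives O(unfreeze_account -> log_out) and premise 6 gives O(not unfreeze_account -> log_out), so O(log_out) either way.
Premise 4 is O(not verify_budget -> not log_out); contrapositively O(log_out -> verify_budget). Since O(log_out) holds, K gives O(verify_budget).
With premise 8, O(verify_budget -> not countersign_amendment), the K-axiom yields O(not countersign_amendment).
With premise 9, O(not countersign_amendment -> not take_oath), the K-axiom yields O(not take_oath).
The contrapositive of premise 10 (O(not tag_asset -> take_oath)) is O(not take_oath -> tag_asset), and O(not take_oath) is already established, so O(tag_asset).
Applying K to premise 5 (O(tag_asset -> not flag_specimen)) and O(tag_asset) yields O(not flag_specimen).
Premises 2, 3, 7 do not contribute to this derivation.
So O(not flag_specimen) holds, i.e. F(flag_specimen). The claim follows.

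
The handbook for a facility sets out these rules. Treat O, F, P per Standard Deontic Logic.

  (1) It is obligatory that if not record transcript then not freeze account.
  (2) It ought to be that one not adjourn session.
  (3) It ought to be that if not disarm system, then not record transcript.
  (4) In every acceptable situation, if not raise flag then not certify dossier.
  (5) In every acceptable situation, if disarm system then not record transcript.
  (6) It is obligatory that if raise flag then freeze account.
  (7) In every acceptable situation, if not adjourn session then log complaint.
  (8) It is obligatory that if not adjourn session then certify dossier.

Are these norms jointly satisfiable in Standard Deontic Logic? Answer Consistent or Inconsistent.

Premises 5 and 3 are O(disarm_system → ¬record_transcript) and O(¬disarm_system → ¬record_transcript); every ideal world satisfies disarm_system or ¬disarm_system, so in either case ¬record_transcript holds — hence O(¬record_transcript).
Applying K to premise 1 (O(¬record_transcript → ¬freeze_account)) and O(¬record_transcript) yields O(¬freeze_account).
The contrapositive of premise 6 (O(raise_flag → freeze_account)) is O(¬freeze_account → ¬raise_flag), and O(¬freeze_account) is already established, so O(¬raise_flag).
Applying K to premise 4 (O(¬raise_flag → ¬certify_dossier)) and O(¬raise_flag) yields O(¬certify_dossier).
Premise 8, O(¬adjourn_session → certify_dossier), contraposes to O(¬certify_dossier → adjourn_session); with O(¬certify_dossier) we get O(adjourn_session).
Yet premise 2 states O(¬adjourn_session).
We now have both O(adjourn_session) and O(¬adjourn_session) — adjourn_session is simultaneously obligatory and forbidden, violating the D-axiom.

Inconsistent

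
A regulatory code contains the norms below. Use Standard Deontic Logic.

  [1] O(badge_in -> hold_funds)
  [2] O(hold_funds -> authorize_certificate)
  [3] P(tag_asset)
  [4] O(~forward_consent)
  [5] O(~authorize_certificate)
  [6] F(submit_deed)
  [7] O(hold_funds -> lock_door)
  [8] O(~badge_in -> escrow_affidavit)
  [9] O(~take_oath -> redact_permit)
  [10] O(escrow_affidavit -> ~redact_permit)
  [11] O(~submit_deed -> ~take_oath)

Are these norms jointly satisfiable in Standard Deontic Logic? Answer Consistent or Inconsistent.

Premise 5 states O(~authorize_certificate) outright.
The contrapositive of premise 2 (O(hold_funds -> authorize_certificate)) is O(~authorize_certificate -> ~hold_funds), and O(~authorize_certificate) is already established, so O(~hold_funds).
Premise 1, O(badge_in -> hold_funds), contraposes to O(~hold_funds -> ~badge_in); with O(~hold_funds) we get O(~badge_in).
Applying K to premise 8 (O(~badge_in -> escrow_affidavit)) and O(~badge_in) yields O(escrow_affidavit).
With premise 10, O(escrow_affidavit -> ~redact_permit), the K-axiom yields O(~redact_permit).
Premise 9 is O(~take_oath -> redact_permit); contrapositively O(~redact_permit -> take_oath). Since O(~redact_permit) holds, K gives O(take_oath).
Premise 11, O(~submit_deed -> ~take_oath), contraposes to O(take_oath -> submit_deed); with O(take_oath) we get O(submit_deed).
Yet premise 6 is F(submit_deed), i.e. O(~submit_deed).
We now have both O(submit_deed) and O(~submit_deed) — submit_deed is simultaneously obligatory and forbidden, violating the D-axiom.

Inconsistent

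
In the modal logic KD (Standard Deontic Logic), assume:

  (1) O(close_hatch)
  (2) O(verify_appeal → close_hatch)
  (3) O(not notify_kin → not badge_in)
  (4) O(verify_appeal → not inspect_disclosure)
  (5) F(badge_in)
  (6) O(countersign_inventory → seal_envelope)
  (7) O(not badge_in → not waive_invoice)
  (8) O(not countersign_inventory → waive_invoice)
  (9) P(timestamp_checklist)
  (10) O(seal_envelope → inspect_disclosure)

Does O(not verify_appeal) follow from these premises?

Yes

Premise 5, F(badge_in), is equivalent to O(not badge_in).
With premise 7, O(not badge_in → not waive_invoice), the K-axiom yields O(not waive_invoice).
Premise 8, O(not countersign_inventory → waive_invoice), contraposes to O(not waive_invoice → countersign_inventory); with O(not waive_invoice) we get O(countersign_inventory).
From O(countersign_inventory) and premise 6, O(countersign_inventory → seal_envelope), we obtain O(seal_envelope).
Applying K to premise 10 (O(seal_envelope → inspect_disclosure)) and O(seal_envelope) yields O(inspect_disclosure).
Premise 4 is O(verify_appeal → not inspect_disclosure); contrapositively O(inspect_disclosure → not verify_appeal). Since O(inspect_disclosure) holds, K gives O(not verify_appeal).
Premises 1, 2, 3, 9 do not contribute to this derivation.
So O(not verify_appeal) follows.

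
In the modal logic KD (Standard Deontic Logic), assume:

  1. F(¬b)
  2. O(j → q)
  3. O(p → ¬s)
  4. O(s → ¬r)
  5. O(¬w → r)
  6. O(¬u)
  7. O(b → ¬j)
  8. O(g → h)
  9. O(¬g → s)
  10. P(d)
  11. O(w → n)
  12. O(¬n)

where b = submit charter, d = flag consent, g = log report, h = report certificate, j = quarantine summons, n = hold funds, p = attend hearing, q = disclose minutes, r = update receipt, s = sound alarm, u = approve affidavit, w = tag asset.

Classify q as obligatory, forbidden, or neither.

Neither

Premise 2 is O(j → q), but O(j) is not derivable from the premises, so it does not yield O(q).
No premise or chain of K-axiom applications forces O(q), and none forces O(¬q). So q is neither obligatory nor forbidden under these norms.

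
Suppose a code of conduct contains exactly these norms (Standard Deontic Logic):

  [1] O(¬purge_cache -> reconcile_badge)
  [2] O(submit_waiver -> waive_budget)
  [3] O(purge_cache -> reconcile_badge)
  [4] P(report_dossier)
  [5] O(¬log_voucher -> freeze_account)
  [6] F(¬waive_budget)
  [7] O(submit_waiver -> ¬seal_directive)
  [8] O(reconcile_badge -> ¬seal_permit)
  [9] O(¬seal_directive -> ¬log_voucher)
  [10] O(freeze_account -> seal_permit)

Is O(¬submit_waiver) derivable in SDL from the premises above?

Yes

By case analysis on ¬purge_cache: premise 1 gives O(¬purge_cache -> reconcile_badge) and premise 3 gives O(purge_cache -> reconcile_badge), so O(reconcile_badge) either way.
Applying K to premise 8 (O(reconcile_badge -> ¬seal_permit)) and O(reconcile_badge) yields O(¬seal_permit).
Premise 10, O(freeze_account -> seal_permit), contraposes to O(¬seal_permit -> ¬freeze_account); with O(¬seal_permit) we get O(¬freeze_account).
The contrapositive of premise 5 (O(¬log_voucher -> freeze_account)) is O(¬freeze_account -> log_voucher), and O(¬freeze_account) is already established, so O(log_voucher).
Premise 9 is O(¬seal_directive -> ¬log_voucher); contrapositively O(log_voucher -> seal_directive). Since O(log_voucher) holds, K gives O(seal_directive).
Premise 7, O(submit_waiver -> ¬seal_directive), contraposes to O(seal_directive -> ¬submit_waiver); with O(seal_directive) we get O(¬submit_waiver).
Premises 2, 4, 6 do not contribute to this derivation.
So O(¬submit_waiver) follows.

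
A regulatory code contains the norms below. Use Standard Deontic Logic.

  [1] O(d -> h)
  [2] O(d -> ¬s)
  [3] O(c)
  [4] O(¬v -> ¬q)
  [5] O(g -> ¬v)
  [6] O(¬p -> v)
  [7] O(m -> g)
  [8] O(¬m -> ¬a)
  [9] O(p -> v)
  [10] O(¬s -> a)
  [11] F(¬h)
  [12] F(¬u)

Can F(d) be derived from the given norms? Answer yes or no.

Premises 9 and 6 are O(p -> v) and O(¬p -> v); every ideal world satisfies p or ¬p, so in either case v holds — hence O(v).
The contrapositive of premise 5 (O(g -> ¬v)) is O(v -> ¬g), and O(v) is already established, so O(¬g).
Premise 7 is O(m -> g); contrapositively O(¬g -> ¬m). Since O(¬g) holds, K gives O(¬m).
With premise 8, O(¬m -> ¬a), the K-axiom yields O(¬a).
Premise 10 is O(¬s -> a); contrapositively O(¬a -> s). Since O(¬a) holds, K gives O(s).
Premise 2 is O(d -> ¬s); contrapositively O(s -> ¬d). Since O(s) holds, K gives O(¬d).
Premises 1, 3, 4, 11, 12 do not contribute to this derivation.
So O(¬d) holds, i.e. F(d). The claim follows.

Yes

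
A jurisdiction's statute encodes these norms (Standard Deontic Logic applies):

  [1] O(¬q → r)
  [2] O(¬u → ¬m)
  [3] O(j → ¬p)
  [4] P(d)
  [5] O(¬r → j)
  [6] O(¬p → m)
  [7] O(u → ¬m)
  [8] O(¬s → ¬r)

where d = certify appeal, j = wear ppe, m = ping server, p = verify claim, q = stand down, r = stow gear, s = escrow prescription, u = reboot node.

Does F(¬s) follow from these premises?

Yes

Premises 7 and 2 are O(u → ¬m) and O(¬u → ¬m); every ideal world satisfies u or ¬u, so in either case ¬m holds — hence O(¬m).
Premise 6, O(¬p → m), contraposes to O(¬m → p); with O(¬m) we get O(p).
The contrapositive of premise 3 (O(j → ¬p)) is O(p → ¬j), and O(p) is already established, so O(¬j).
Premise 5 is O(¬r → j); contrapositively O(¬j → r). Since O(¬j) holds, K gives O(r).
Premise 8, O(¬s → ¬r), contraposes to O(r → s); with O(r) we get O(s).
Premises 1, 4 do not contribute to this derivation.
So O(s) holds, i.e. F(¬s). The claim follows.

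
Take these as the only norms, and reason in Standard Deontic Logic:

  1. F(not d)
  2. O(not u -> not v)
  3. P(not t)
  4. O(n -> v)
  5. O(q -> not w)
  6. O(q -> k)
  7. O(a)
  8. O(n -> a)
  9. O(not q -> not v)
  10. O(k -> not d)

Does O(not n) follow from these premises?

Premise 1, F(not d), is equivalent to O(d).
The contrapositive of premise 10 (O(k -> not d)) is O(d -> not k), and O(d) is already established, so O(not k).
The contrapositive of premise 6 (O(q -> k)) is O(not k -> not q), and O(not k) is already established, so O(not q).
From O(not q) and premise 9, O(not q -> not v), we obtain O(not v).
The contrapositive of premise 4 (O(n -> v)) is O(not v -> not n), and O(not v) is already established, so O(not n).
Premises 2, 3, 5, 7, 8 do not contribute to this derivation.
So O(not n) follows.

Yes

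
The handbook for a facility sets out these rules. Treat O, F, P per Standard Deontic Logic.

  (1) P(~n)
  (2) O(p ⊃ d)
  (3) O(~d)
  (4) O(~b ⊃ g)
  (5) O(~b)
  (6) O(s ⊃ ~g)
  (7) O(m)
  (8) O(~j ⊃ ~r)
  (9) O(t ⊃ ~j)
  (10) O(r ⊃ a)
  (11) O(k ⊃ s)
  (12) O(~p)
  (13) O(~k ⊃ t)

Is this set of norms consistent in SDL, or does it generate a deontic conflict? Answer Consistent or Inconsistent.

Premise 2 is O(p ⊃ d), but O(p) is not derivable from the premises, so it does not yield O(d).
So O(d) is not derivable, and the apparent clash with O(~d) does not arise.
A world satisfying every obligation exists (e.g. a=false, b=false, d=false, g=true, j=false, k=false, m=true, n=false, p=false, r=false, s=false, t=true); no atom is both obligatory and forbidden, so the set is consistent.

Consistent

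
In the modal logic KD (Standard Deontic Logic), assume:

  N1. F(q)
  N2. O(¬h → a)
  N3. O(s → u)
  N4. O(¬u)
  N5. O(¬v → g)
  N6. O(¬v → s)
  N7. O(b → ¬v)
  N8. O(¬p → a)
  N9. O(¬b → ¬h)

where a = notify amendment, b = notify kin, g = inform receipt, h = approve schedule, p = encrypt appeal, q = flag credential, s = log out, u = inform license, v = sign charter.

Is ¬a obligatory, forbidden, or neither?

Forbidden

From premise 4 we have O(¬u).
Premise 3, O(s → u), contraposes to O(¬u → ¬s); with O(¬u) we get O(¬s).
Premise 6 is O(¬v → s); contrapositively O(¬s → v). Since O(¬s) holds, K gives O(v).
Premise 7, O(b → ¬v), contraposes to O(v → ¬b); with O(v) we get O(¬b).
Applying K to premise 9 (O(¬b → ¬h)) and O(¬b) yields O(¬h).
Applying K to premise 2 (O(¬h → a)) and O(¬h) yields O(a).
Premises 1, 5, 8 do not contribute to this derivation.
Thus O(a), which is F(¬a): ¬a is forbidden.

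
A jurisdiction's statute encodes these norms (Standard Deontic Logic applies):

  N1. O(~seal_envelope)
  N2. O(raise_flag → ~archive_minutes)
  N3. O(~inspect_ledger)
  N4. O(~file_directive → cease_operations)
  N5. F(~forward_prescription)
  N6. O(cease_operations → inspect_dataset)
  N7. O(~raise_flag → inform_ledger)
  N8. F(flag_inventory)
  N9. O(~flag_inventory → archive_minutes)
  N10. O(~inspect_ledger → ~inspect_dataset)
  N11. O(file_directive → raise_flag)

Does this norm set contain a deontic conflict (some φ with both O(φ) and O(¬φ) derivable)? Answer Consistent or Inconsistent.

Inconsistent

From premise 3 we have O(~inspect_ledger).
Premise 10 is O(~inspect_ledger → ~inspect_dataset); since O(~inspect_ledger), deontic closure gives O(~inspect_dataset).
Premise 6, O(cease_operations → inspect_dataset), contraposes to O(~inspect_dataset → ~cease_operations); with O(~inspect_dataset) we get O(~cease_operations).
Premise 4, O(~file_directive → cease_operations), contraposes to O(~cease_operations → file_directive); with O(~cease_operations) we get O(file_directive).
From O(file_directive) and premise 11, O(file_directive → raise_flag), we obtain O(raise_flag).
Premise 2 is O(raise_flag → ~archive_minutes); since O(raise_flag), deontic closure gives O(~archive_minutes).
Premise 9 is O(~flag_inventory → archive_minutes); contrapositively O(~archive_minutes → flag_inventory). Since O(~archive_minutes) holds, K gives O(flag_inventory).
But premise 8, F(flag_inventory), means O(~flag_inventory).
We now have both O(flag_inventory) and O(~flag_inventory) — flag_inventory is simultaneously obligatory and forbidden, violating the D-axiom.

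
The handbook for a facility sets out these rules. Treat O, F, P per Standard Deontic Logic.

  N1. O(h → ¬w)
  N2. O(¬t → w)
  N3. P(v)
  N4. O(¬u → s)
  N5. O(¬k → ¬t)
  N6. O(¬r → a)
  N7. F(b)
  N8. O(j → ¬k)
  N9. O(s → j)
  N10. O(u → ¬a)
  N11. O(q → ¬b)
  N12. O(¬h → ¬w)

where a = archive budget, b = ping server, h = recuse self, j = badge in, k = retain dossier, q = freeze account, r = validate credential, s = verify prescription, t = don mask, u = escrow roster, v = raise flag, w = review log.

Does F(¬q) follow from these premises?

Premise 11 is O(q → ¬b); even if O(¬b) held, inferring O(q) would be affirming the consequent — invalid.
No other premise forces O(q). An ideal world satisfying every premise can still have ¬q true, so F(¬q) is not derivable.

No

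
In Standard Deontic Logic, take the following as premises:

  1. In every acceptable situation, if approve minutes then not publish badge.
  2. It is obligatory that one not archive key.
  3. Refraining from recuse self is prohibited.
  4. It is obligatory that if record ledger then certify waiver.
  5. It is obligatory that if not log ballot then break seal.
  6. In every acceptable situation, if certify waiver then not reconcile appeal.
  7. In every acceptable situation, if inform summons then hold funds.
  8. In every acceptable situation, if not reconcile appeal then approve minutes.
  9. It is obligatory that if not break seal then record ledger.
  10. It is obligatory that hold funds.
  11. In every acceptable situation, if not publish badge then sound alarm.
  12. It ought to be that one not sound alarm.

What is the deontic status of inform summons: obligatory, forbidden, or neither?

Neither

Premise 7 is O(inform_summons → hold_funds); even if O(hold_funds) held, inferring O(inform_summons) would be affirming the consequent — invalid.
No premise or chain of K-axiom applications forces O(inform_summons), and none forces O(¬inform_summons). So inform_summons is neither obligatory nor forbidden under these norms.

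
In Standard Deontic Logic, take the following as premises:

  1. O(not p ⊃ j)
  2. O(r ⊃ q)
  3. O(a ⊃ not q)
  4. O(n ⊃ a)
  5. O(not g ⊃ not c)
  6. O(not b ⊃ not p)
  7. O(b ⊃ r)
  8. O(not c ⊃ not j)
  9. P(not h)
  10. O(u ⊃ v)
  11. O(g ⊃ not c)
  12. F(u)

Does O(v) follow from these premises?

Premise 10 is O(u ⊃ v), but O(u) is not derivable from the premises, so it does not yield O(v).
No other premise forces O(v). An ideal world satisfying every premise can still have v false, so O(v) is not derivable.

No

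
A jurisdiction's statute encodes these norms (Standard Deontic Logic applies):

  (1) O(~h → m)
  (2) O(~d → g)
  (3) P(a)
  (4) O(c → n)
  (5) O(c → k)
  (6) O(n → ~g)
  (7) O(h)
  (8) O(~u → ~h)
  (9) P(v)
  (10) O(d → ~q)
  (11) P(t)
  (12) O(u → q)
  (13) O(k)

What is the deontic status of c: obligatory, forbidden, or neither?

From premise 7 we have O(h).
Premise 8 is O(~u → ~h); contrapositively O(h → u). Since O(h) holds, K gives O(u).
From O(u) and premise 12, O(u → q), we obtain O(q).
Premise 10, O(d → ~q), contraposes to O(q → ~d); with O(q) we get O(~d).
With premise 2, O(~d → g), the K-axiom yields O(g).
The contrapositive of premise 6 (O(n → ~g)) is O(g → ~n), and O(g) is already established, so O(~n).
The contrapositive of premise 4 (O(c → n)) is O(~n → ~c), and O(~n) is already established, so O(~c).
Premises 1, 3, 5, 9, 11, 13 do not contribute to this derivation.
Thus O(~c), which is F(c): c is forbidden.

Forbidden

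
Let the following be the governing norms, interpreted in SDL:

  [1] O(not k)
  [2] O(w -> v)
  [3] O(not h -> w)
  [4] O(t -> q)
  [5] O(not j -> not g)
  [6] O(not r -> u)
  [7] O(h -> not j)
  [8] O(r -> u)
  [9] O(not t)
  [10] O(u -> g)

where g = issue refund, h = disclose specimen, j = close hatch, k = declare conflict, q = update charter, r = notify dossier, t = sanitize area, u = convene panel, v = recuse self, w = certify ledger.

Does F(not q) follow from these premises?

No

Premise 4 is O(t -> q), but O(t) is not derivable from the premises, so it does not yield O(q).
No other premise forces O(q). An ideal world satisfying every premise can still have not q true, so F(not q) is not derivable.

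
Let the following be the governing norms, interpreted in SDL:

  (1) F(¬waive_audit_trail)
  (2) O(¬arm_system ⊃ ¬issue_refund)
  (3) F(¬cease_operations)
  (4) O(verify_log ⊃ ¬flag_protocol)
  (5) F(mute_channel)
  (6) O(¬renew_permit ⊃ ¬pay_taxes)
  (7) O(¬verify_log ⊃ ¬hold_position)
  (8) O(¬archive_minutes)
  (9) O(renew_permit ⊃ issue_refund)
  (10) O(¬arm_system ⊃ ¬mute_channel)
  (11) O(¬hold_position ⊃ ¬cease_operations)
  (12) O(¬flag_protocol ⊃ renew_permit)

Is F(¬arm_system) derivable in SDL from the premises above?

Yes

F(¬cease_operations) at premise 3 means O(cease_operations).
The contrapositive of premise 11 (O(¬hold_position ⊃ ¬cease_operations)) is O(cease_operations ⊃ hold_position), and O(cease_operations) is already established, so O(hold_position).
The contrapositive of premise 7 (O(¬verify_log ⊃ ¬hold_position)) is O(hold_position ⊃ verify_log), and O(hold_position) is already established, so O(verify_log).
Premise 4 is O(verify_log ⊃ ¬flag_protocol); since O(verify_log), deontic closure gives O(¬flag_protocol).
From O(¬flag_protocol) and premise 12, O(¬flag_protocol ⊃ renew_permit), we obtain O(renew_permit).
With premise 9, O(renew_permit ⊃ issue_refund), the K-axiom yields O(issue_refund).
Premise 2 is O(¬arm_system ⊃ ¬issue_refund); contrapositively O(issue_refund ⊃ arm_system). Since O(issue_refund) holds, K gives O(arm_system).
Premises 1, 5, 6, 8, 10 do not contribute to this derivation.
So O(arm_system) holds, i.e. F(¬arm_system). The claim follows.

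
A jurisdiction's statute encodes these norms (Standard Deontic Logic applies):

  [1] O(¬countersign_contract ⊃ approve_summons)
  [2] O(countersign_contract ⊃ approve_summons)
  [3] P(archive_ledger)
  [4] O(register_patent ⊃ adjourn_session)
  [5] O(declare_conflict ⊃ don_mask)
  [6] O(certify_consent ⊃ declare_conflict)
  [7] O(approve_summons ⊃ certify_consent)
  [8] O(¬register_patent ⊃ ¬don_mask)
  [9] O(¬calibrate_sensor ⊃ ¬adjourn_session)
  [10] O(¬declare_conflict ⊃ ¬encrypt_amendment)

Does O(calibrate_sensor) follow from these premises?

Yes

Premises 1 and 2 are O(¬countersign_contract ⊃ approve_summons) and O(countersign_contract ⊃ approve_summons); every ideal world satisfies ¬countersign_contract or countersign_contract, so in either case approve_summons holds — hence O(approve_summons).
Premise 7 is O(approve_summons ⊃ certify_consent); since O(approve_summons), deontic closure gives O(certify_consent).
Applying K to premise 6 (O(certify_consent ⊃ declare_conflict)) and O(certify_consent) yields O(declare_conflict).
Applying K to premise 5 (O(declare_conflict ⊃ don_mask)) and O(declare_conflict) yields O(don_mask).
Premise 8 is O(¬register_patent ⊃ ¬don_mask); contrapositively O(don_mask ⊃ register_patent). Since O(don_mask) holds, K gives O(register_patent).
Applying K to premise 4 (O(register_patent ⊃ adjourn_session)) and O(register_patent) yields O(adjourn_session).
Premise 9, O(¬calibrate_sensor ⊃ ¬adjourn_session), contraposes to O(adjourn_session ⊃ calibrate_sensor); with O(adjourn_session) we get O(calibrate_sensor).
Premises 3, 10 do not contribute to this derivation.
So O(calibrate_sensor) follows.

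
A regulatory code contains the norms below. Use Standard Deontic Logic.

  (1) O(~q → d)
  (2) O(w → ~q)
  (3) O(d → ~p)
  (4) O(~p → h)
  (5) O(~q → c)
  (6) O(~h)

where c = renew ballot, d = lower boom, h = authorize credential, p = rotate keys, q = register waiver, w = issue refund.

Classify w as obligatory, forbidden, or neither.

Premise 6 gives O(~h).
The contrapositive of premise 4 (O(~p → h)) is O(~h → p), and O(~h) is already established, so O(p).
The contrapositive of premise 3 (O(d → ~p)) is O(p → ~d), and O(p) is already established, so O(~d).
The contrapositive of premise 1 (O(~q → d)) is O(~d → q), and O(~d) is already established, so O(q).
The contrapositive of premise 2 (O(w → ~q)) is O(q → ~w), and O(q) is already established, so O(~w).
Premise 5 does not contribute to this derivation.
Thus O(~w), which is F(w): w is forbidden.

Forbidden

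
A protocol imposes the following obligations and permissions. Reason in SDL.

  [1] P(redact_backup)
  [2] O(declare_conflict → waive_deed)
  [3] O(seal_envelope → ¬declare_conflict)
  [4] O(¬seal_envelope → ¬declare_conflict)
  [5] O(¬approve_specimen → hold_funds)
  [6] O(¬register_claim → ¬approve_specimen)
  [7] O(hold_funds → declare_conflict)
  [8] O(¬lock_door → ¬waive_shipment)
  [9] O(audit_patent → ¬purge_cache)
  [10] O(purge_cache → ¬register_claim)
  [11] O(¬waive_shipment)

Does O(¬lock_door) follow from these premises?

No

Premise 8 is O(¬lock_door → ¬waive_shipment); even if O(¬waive_shipment) held, inferring O(¬lock_door) would be affirming the consequent — invalid.
No other premise forces O(¬lock_door). An ideal world satisfying every premise can still have ¬lock_door false, so O(¬lock_door) is not derivable.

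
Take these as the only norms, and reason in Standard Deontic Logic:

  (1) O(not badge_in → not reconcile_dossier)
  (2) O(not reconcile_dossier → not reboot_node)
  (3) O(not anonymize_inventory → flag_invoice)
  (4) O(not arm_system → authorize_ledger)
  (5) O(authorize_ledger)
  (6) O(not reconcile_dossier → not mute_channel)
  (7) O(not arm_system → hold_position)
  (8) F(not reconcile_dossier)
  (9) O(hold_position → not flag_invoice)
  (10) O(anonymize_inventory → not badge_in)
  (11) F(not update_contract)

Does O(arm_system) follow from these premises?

Premise 8 is F(not reconcile_dossier), i.e. O(reconcile_dossier).
Premise 1 is O(not badge_in → not reconcile_dossier); contrapositively O(reconcile_dossier → badge_in). Since O(reconcile_dossier) holds, K gives O(badge_in).
The contrapositive of premise 10 (O(anonymize_inventory → not badge_in)) is O(badge_in → not anonymize_inventory), and O(badge_in) is already established, so O(not anonymize_inventory).
With premise 3, O(not anonymize_inventory → flag_invoice), the K-axiom yields O(flag_invoice).
Premise 9, O(hold_position → not flag_invoice), contraposes to O(flag_invoice → not hold_position); with O(flag_invoice) we get O(not hold_position).
Premise 7 is O(not arm_system → hold_position); contrapositively O(not hold_position → arm_system). Since O(not hold_position) holds, K gives O(arm_system).
Premises 2, 4, 5, 6, 11 do not contribute to this derivation.
So O(arm_system) follows.

Yes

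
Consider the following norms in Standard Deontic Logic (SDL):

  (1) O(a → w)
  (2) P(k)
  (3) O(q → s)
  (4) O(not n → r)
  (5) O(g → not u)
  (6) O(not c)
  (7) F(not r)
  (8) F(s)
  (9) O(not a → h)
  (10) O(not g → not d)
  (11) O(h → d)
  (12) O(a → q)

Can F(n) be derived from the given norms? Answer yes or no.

Premise 4 is O(not n → r); even if O(r) held, inferring O(not n) would be affirming the consequent — invalid.
No other premise forces O(not n). An ideal world satisfying every premise can still have n true, so F(n) is not derivable.

No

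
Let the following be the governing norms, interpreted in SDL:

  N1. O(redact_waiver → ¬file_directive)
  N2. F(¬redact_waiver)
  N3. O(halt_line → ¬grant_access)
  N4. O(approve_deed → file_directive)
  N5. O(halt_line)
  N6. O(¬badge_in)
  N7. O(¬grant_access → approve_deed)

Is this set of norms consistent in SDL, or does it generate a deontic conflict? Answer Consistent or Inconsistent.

Inconsistent

From premise 5 we have O(halt_line).
Premise 3 is O(halt_line → ¬grant_access); since O(halt_line), deontic closure gives O(¬grant_access).
With premise 7, O(¬grant_access → approve_deed), the K-axiom yields O(approve_deed).
Premise 4 is O(approve_deed → file_directive); since O(approve_deed), deontic closure gives O(file_directive).
The contrapositive of premise 1 (O(redact_waiver → ¬file_directive)) is O(file_directive → ¬redact_waiver), and O(file_directive) is already established, so O(¬redact_waiver).
However, F(¬redact_waiver) at premise 2 amounts to O(redact_waiver).
We now have both O(¬redact_waiver) and O(redact_waiver) — redact_waiver is simultaneously obligatory and forbidden, violating the D-axiom.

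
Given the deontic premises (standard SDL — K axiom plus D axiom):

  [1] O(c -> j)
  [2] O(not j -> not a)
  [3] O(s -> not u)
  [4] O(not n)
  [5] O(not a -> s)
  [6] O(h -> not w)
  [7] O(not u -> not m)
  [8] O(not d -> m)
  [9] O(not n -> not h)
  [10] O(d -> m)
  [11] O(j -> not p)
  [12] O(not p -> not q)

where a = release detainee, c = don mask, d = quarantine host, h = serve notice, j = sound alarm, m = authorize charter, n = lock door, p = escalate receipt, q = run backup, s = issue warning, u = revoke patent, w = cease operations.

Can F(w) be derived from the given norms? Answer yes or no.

No

Premise 6 is O(h -> not w), but O(h) is not derivable from the premises, so it does not yield O(not w).
No other premise forces O(not w). An ideal world satisfying every premise can still have w true, so F(w) is not derivable.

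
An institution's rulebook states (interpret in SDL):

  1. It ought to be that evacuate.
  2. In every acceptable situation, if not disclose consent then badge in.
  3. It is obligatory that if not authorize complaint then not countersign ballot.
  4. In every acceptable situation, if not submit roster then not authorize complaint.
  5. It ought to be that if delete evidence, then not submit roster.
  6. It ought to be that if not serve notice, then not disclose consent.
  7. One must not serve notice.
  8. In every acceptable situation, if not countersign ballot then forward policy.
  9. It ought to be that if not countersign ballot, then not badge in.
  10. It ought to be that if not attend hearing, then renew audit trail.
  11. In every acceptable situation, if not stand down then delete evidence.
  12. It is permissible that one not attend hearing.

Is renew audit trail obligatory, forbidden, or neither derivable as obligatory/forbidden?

Premise 10 is O(¬attend_hearing → renew_audit_trail), but O(¬attend_hearing) is not derivable from the premises (the permission P(¬attend_hearing) asserts only ¬O(attend_hearing), not O(¬attend_hearing)), so it does not yield O(renew_audit_trail).
No premise or chain of K-axiom applications forces O(renew_audit_trail), and none forces O(¬renew_audit_trail). So renew_audit_trail is neither obligatory nor forbidden under these norms.

Neither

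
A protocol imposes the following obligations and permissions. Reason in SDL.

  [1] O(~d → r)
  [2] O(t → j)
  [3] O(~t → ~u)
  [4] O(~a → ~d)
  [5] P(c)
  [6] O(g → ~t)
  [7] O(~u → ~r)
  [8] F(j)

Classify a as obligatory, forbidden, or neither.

Obligatory

Premise 8 is F(j), i.e. O(~j).
Premise 2, O(t → j), contraposes to O(~j → ~t); with O(~j) we get O(~t).
With premise 3, O(~t → ~u), the K-axiom yields O(~u).
From O(~u) and premise 7, O(~u → ~r), we obtain O(~r).
Premise 1 is O(~d → r); contrapositively O(~r → d). Since O(~r) holds, K gives O(d).
Premise 4 is O(~a → ~d); contrapositively O(d → a). Since O(d) holds, K gives O(a).
Premises 5, 6 do not contribute to this derivation.
Hence a is obligatory.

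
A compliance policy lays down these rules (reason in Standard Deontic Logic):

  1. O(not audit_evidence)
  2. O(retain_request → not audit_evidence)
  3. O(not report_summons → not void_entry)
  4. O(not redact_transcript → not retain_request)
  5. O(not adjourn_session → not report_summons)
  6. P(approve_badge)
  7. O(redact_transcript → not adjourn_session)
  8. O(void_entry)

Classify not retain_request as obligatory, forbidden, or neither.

Premise 8 states O(void_entry) outright.
The contrapositive of premise 3 (O(not report_summons → not void_entry)) is O(void_entry → report_summons), and O(void_entry) is already established, so O(report_summons).
The contrapositive of premise 5 (O(not adjourn_session → not report_summons)) is O(report_summons → adjourn_session), and O(report_summons) is already established, so O(adjourn_session).
The contrapositive of premise 7 (O(redact_transcript → not adjourn_session)) is O(adjourn_session → not redact_transcript), and O(adjourn_session) is already established, so O(not redact_transcript).
Applying K to premise 4 (O(not redact_transcript → not retain_request)) and O(not redact_transcript) yields O(not retain_request).
Premises 1, 2, 6 do not contribute to this derivation.
Hence not retain_request is obligatory.

Obligatory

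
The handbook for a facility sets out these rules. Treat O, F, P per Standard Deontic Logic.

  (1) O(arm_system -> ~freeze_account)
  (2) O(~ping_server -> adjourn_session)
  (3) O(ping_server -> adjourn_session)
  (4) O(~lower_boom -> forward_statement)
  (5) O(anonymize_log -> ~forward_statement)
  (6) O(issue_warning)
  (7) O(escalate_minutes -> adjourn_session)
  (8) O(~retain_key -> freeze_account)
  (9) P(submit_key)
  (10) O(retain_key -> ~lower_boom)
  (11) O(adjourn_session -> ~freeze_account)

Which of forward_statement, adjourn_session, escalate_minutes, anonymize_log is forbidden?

anonymize_log

By case analysis on ~ping_server: premise 2 gives O(~ping_server -> adjourn_session) and premise 3 gives O(ping_server -> adjourn_session), so O(adjourn_session) either way.
Applying K to premise 11 (O(adjourn_session -> ~freeze_account)) and O(adjourn_session) yields O(~freeze_account).
The contrapositive of premise 8 (O(~retain_key -> freeze_account)) is O(~freeze_account -> retain_key), and O(~freeze_account) is already established, so O(retain_key).
Premise 10 is O(retain_key -> ~lower_boom); since O(retain_key), deontic closure gives O(~lower_boom).
Applying K to premise 4 (O(~lower_boom -> forward_statement)) and O(~lower_boom) yields O(forward_statement).
The contrapositive of premise 5 (O(anonymize_log -> ~forward_statement)) is O(forward_statement -> ~anonymize_log), and O(forward_statement) is already established, so O(~anonymize_log).
So O(~anonymize_log) holds, i.e. anonymize_log is forbidden. None of the other listed options is forbidden under the premises.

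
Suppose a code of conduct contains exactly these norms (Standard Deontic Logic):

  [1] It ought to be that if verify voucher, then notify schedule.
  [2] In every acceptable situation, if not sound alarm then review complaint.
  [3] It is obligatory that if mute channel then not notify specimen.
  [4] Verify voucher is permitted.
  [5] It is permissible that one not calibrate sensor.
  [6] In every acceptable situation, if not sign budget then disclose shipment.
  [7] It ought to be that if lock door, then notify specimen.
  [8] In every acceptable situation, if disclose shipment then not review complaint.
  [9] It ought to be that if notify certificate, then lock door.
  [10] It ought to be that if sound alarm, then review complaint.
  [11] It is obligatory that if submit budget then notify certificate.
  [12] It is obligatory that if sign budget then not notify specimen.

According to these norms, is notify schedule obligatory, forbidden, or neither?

Premise 1 is O(verify_voucher → notify_schedule), but O(verify_voucher) is not derivable from the premises (the permission P(verify_voucher) asserts only ¬O(¬verify_voucher), not O(verify_voucher)), so it does not yield O(notify_schedule).
No premise or chain of K-axiom applications forces O(notify_schedule), and none forces O(¬notify_schedule). So notify_schedule is neither obligatory nor forbidden under these norms.

Neither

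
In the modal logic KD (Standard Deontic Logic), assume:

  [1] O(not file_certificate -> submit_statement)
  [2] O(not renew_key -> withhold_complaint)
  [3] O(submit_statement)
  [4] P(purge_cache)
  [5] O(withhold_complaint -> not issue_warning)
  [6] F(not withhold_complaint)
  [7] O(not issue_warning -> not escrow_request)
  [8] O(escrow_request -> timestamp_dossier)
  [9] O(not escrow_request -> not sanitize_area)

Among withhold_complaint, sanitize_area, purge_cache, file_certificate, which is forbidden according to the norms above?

sanitize_area

F(not withhold_complaint) at premise 6 means O(withhold_complaint).
From O(withhold_complaint) and premise 5, O(withhold_complaint -> not issue_warning), we obtain O(not issue_warning).
With premise 7, O(not issue_warning -> not escrow_request), the K-axiom yields O(not escrow_request).
With premise 9, O(not escrow_request -> not sanitize_area), the K-axiom yields O(not sanitize_area).
So O(not sanitize_area) holds, i.e. sanitize_area is forbidden. None of the other listed options is forbidden under the premises.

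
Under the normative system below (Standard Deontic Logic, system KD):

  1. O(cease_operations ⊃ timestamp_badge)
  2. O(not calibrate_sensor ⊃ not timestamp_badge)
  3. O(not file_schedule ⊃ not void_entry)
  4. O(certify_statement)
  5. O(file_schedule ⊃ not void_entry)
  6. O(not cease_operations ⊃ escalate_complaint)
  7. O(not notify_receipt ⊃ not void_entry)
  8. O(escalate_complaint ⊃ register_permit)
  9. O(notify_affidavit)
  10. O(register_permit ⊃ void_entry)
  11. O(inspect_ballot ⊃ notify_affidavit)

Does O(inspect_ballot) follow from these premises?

Premise 11 is O(inspect_ballot ⊃ notify_affidavit); even if O(notify_affidavit) held, inferring O(inspect_ballot) would be affirming the consequent — invalid.
No other premise forces O(inspect_ballot). An ideal world satisfying every premise can still have inspect_ballot false, so O(inspect_ballot) is not derivable.

No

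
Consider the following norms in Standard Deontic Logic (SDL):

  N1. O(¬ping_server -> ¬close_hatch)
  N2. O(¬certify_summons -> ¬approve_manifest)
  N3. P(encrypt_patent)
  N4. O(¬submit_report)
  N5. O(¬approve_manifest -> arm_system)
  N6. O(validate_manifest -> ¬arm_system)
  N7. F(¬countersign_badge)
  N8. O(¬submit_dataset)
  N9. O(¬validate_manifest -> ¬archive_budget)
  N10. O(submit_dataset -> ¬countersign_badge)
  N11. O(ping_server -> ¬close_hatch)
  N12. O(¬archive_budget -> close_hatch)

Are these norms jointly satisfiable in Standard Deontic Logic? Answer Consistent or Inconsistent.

Consistent

Premise 10 is O(submit_dataset -> ¬countersign_badge), but O(submit_dataset) is not derivable from the premises, so it does not yield O(¬countersign_badge).
So O(¬countersign_badge) is not derivable, and the apparent clash with O(countersign_badge) does not arise.
A world satisfying every obligation exists (e.g. approve_manifest=true, archive_budget=true, arm_system=false, certify_summons=true, close_hatch=false, countersign_badge=true, encrypt_patent=false, ping_server=false, submit_dataset=false, submit_report=false, validate_manifest=true); no atom is both obligatory and forbidden, so the set is consistent.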